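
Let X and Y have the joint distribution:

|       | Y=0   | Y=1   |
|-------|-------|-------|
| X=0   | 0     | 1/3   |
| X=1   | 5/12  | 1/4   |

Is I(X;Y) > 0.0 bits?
Marginal P(X) (row sums):
  P(X=0) = 0 + 1/3 = 1/3
  P(X=1) = 5/12 + 1/4 = 2/3
Marginal P(Y) (column sums):
  P(Y=0) = 0 + 5/12 = 5/12
  P(Y=1) = 1/3 + 1/4 = 7/12

H(X) = -[(1/3)·log₂(1/3) + (2/3)·log₂(2/3)]
  = 0.5283 + 0.3900
  = 0.9183 bits
H(Y) = -[(5/12)·log₂(5/12) + (7/12)·log₂(7/12)]
  = 0.5263 + 0.4536
  = 0.9799 bits
H(X,Y) = -[(1/3)·log₂(1/3) + (5/12)·log₂(5/12) + (1/4)·log₂(1/4)]
  = 0.5283 + 0.5263 + 0.5000
  = 1.5546 bits

I(X;Y) = H(X) + H(Y) - H(X,Y)
  = 0.9183 + 0.9799 - 1.5546
  = 0.3436 bits

Yes. I(X;Y) = 0.3436 bits, which is > 0.0 bits.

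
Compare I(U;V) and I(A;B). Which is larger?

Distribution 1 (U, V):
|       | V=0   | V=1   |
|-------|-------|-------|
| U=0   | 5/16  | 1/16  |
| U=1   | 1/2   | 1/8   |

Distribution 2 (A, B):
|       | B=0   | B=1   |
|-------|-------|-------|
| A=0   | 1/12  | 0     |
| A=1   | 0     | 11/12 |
Distribution 1 (U, V):
Marginal P(U) (row sums):
  P(U=0) = 5/16 + 1/16 = 3/8
  P(U=1) = 1/2 + 1/8 = 5/8
Marginal P(V) (column sums):
  P(V=0) = 5/16 + 1/2 = 13/16
  P(V=1) = 1/16 + 1/8 = 3/16

H(U) = -[(3/8)·log₂(3/8) + (5/8)·log₂(5/8)]
  = 0.5306 + 0.4238
  = 0.9544 bits
H(V) = -[(13/16)·log₂(13/16) + (3/16)·log₂(3/16)]
  = 0.2434 + 0.4528
  = 0.6962 bits
H(U,V) = -[(5/16)·log₂(5/16) + (1/16)·log₂(1/16) + (1/2)·log₂(1/2) + (1/8)·log₂(1/8)]
  = 0.5244 + 0.2500 + 0.5000 + 0.3750
  = 1.6494 bits

I(U;V) = H(U) + H(V) - H(U,V)
  = 0.9544 + 0.6962 - 1.6494
  = 0.0012 bits

Distribution 2 (A, B):
Marginal P(A) (row sums):
  P(A=0) = 1/12 + 0 = 1/12
  P(A=1) = 0 + 11/12 = 11/12
Marginal P(B) (column sums):
  P(B=0) = 1/12 + 0 = 1/12
  P(B=1) = 0 + 11/12 = 11/12

H(A) = -[(1/12)·log₂(1/12) + (11/12)·log₂(11/12)]
  = 0.2987 + 0.1151
  = 0.4138 bits
H(B) = -[(1/12)·log₂(1/12) + (11/12)·log₂(11/12)]
  = 0.2987 + 0.1151
  = 0.4138 bits
H(A,B) = -[(1/12)·log₂(1/12) + (11/12)·log₂(11/12)]
  = 0.2987 + 0.1151
  = 0.4138 bits

I(A;B) = H(A) + H(B) - H(A,B)
  = 0.4138 + 0.4138 - 0.4138
  = 0.4138 bits

I(A;B) = 0.4138 bits > I(U;V) = 0.0012 bits, so (A, B) has the higher mutual information (stronger dependence).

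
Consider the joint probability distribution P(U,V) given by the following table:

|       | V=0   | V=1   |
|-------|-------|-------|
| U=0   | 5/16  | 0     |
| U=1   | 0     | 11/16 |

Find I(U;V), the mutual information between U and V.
Marginal P(U) (row sums):
  P(U=0) = 5/16 + 0 = 5/16
  P(U=1) = 0 + 11/16 = 11/16
Marginal P(V) (column sums):
  P(V=0) = 5/16 + 0 = 5/16
  P(V=1) = 0 + 11/16 = 11/16

H(U) = -[(5/16)·log₂(5/16) + (11/16)·log₂(11/16)]
  = 0.5244 + 0.3716
  = 0.8960 bits
H(V) = -[(5/16)·log₂(5/16) + (11/16)·log₂(11/16)]
  = 0.5244 + 0.3716
  = 0.8960 bits
H(U,V) = -[(5/16)·log₂(5/16) + (11/16)·log₂(11/16)]
  = 0.5244 + 0.3716
  = 0.8960 bits

I(U;V) = H(U) + H(V) - H(U,V)
  = 0.8960 + 0.8960 - 0.8960
  = 0.8960 bits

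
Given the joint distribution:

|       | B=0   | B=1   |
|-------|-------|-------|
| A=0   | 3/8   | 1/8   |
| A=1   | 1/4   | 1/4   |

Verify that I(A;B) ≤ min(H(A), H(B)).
Marginal P(A) (row sums):
  P(A=0) = 3/8 + 1/8 = 1/2
  P(A=1) = 1/4 + 1/4 = 1/2
Marginal P(B) (column sums):
  P(B=0) = 3/8 + 1/4 = 5/8
  P(B=1) = 1/8 + 1/4 = 3/8

H(A) = -[(1/2)·log₂(1/2) + (1/2)·log₂(1/2)]
  = 0.5000 + 0.5000
  = 1.0000 bits
H(B) = -[(5/8)·log₂(5/8) + (3/8)·log₂(3/8)]
  = 0.4238 + 0.5306
  = 0.9544 bits
H(A,B) = -[(3/8)·log₂(3/8) + (1/8)·log₂(1/8) + (1/4)·log₂(1/4) + (1/4)·log₂(1/4)]
  = 0.5306 + 0.3750 + 0.5000 + 0.5000
  = 1.9056 bits

I(A;B) = H(A) + H(B) - H(A,B)
  = 1.0000 + 0.9544 - 1.9056
  = 0.0488 bits

min(H(A), H(B)) = min(1.0000, 0.9544) = 0.9544 bits
Since 0.0488 ≤ 0.9544, the bound is satisfied ✓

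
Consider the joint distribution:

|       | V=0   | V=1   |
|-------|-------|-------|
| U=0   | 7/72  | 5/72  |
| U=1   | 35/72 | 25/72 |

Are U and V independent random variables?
Marginal P(U) (row sums):
  P(U=0) = 7/72 + 5/72 = 1/6
  P(U=1) = 35/72 + 25/72 = 5/6
Marginal P(V) (column sums):
  P(V=0) = 7/72 + 35/72 = 7/12
  P(V=1) = 5/72 + 25/72 = 5/12

U and V are independent iff P(U=i,V=j) = P(U=i)·P(V=j) for every cell.
  P(U=0)·P(V=0) = 1/6 × 7/12 = 7/72 = P(U=0,V=0) ✓
  P(U=0)·P(V=1) = 1/6 × 5/12 = 5/72 = P(U=0,V=1) ✓
  P(U=1)·P(V=0) = 5/6 × 7/12 = 35/72 = P(U=1,V=0) ✓
  P(U=1)·P(V=1) = 5/6 × 5/12 = 25/72 = P(U=1,V=1) ✓

Yes, U and V are independent: every cell factors, so I(U;V) = 0 bits.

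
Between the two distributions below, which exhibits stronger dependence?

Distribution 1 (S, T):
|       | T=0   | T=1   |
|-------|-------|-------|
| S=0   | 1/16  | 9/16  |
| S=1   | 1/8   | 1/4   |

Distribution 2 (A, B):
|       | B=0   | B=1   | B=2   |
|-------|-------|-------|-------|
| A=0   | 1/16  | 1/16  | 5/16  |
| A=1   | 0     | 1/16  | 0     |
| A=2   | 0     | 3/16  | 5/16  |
Distribution 1 (S, T):
Marginal P(S) (row sums):
  P(S=0) = 1/16 + 9/16 = 5/8
  P(S=1) = 1/8 + 1/4 = 3/8
Marginal P(T) (column sums):
  P(T=0) = 1/16 + 1/8 = 3/16
  P(T=1) = 9/16 + 1/4 = 13/16

H(S) = -[(5/8)·log₂(5/8) + (3/8)·log₂(3/8)]
  = 0.4238 + 0.5306
  = 0.9544 bits
H(T) = -[(3/16)·log₂(3/16) + (13/16)·log₂(13/16)]
  = 0.4528 + 0.2434
  = 0.6962 bits
H(S,T) = -[(1/16)·log₂(1/16) + (9/16)·log₂(9/16) + (1/8)·log₂(1/8) + (1/4)·log₂(1/4)]
  = 0.2500 + 0.4669 + 0.3750 + 0.5000
  = 1.5919 bits

I(S;T) = H(S) + H(T) - H(S,T)
  = 0.9544 + 0.6962 - 1.5919
  = 0.0587 bits

Distribution 2 (A, B):
Marginal P(A) (row sums):
  P(A=0) = 1/16 + 1/16 + 5/16 = 7/16
  P(A=1) = 0 + 1/16 + 0 = 1/16
  P(A=2) = 0 + 3/16 + 5/16 = 1/2
Marginal P(B) (column sums):
  P(B=0) = 1/16 + 0 + 0 = 1/16
  P(B=1) = 1/16 + 1/16 + 3/16 = 5/16
  P(B=2) = 5/16 + 0 + 5/16 = 5/8

H(A) = -[(7/16)·log₂(7/16) + (1/16)·log₂(1/16) + (1/2)·log₂(1/2)]
  = 0.5218 + 0.2500 + 0.5000
  = 1.2718 bits
H(B) = -[(1/16)·log₂(1/16) + (5/16)·log₂(5/16) + (5/8)·log₂(5/8)]
  = 0.2500 + 0.5244 + 0.4238
  = 1.1982 bits
H(A,B) = -[(1/16)·log₂(1/16) + (1/16)·log₂(1/16) + (5/16)·log₂(5/16) + (1/16)·log₂(1/16) + (3/16)·log₂(3/16) + (5/16)·log₂(5/16)]
  = 0.2500 + 0.2500 + 0.5244 + 0.2500 + 0.4528 + 0.5244
  = 2.2516 bits

I(A;B) = H(A) + H(B) - H(A,B)
  = 1.2718 + 1.1982 - 2.2516
  = 0.2184 bits

I(A;B) = 0.2184 bits > I(S;T) = 0.0587 bits, so (A, B) has the higher mutual information (stronger dependence).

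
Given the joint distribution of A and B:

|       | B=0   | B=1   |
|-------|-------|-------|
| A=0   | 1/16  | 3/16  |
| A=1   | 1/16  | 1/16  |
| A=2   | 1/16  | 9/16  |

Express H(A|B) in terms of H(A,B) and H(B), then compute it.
H(A|B) = H(A,B) - H(B)

Marginal P(B) (column sums):
  P(B=0) = 1/16 + 1/16 + 1/16 = 3/16
  P(B=1) = 3/16 + 1/16 + 9/16 = 13/16

H(A,B) = -[(1/16)·log₂(1/16) + (3/16)·log₂(3/16) + (1/16)·log₂(1/16) + (1/16)·log₂(1/16) + (1/16)·log₂(1/16) + (9/16)·log₂(9/16)]
  = 0.2500 + 0.4528 + 0.2500 + 0.2500 + 0.2500 + 0.4669
  = 1.9197 bits
H(B) = -[(3/16)·log₂(3/16) + (13/16)·log₂(13/16)]
  = 0.4528 + 0.2434
  = 0.6962 bits

H(A|B) = 1.9197 - 0.6962 = 1.2235 bits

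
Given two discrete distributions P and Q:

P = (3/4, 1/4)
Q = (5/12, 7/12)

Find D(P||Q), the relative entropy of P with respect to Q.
D(P||Q) = Σ P(i) log₂(P(i)/Q(i))
  i=0: (3/4) × log₂((3/4)/(5/12)) = (3/4) × log₂(9/5) = 0.6360
  i=1: (1/4) × log₂((1/4)/(7/12)) = (1/4) × log₂(3/7) = -0.3056
D(P||Q) = 0.6360 - 0.3056
  = 0.3304 bits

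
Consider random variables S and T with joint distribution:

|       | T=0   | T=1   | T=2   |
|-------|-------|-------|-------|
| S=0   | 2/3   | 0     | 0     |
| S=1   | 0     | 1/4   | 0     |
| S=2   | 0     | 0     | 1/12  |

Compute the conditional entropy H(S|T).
Marginal P(T) (column sums):
  P(T=0) = 2/3 + 0 + 0 = 2/3
  P(T=1) = 0 + 1/4 + 0 = 1/4
  P(T=2) = 0 + 0 + 1/12 = 1/12

H(S|T) = -Σ P(S,T)·log₂ P(S|T), where P(S|T) = P(S,T) / P(T)
  (cells with P(S,T) = 0 contribute 0)
  (S=0,T=0): P(S|T) = (2/3)/(2/3) = 1;  -(2/3)·log₂(1) = 0.0000
  (S=1,T=1): P(S|T) = (1/4)/(1/4) = 1;  -(1/4)·log₂(1) = 0.0000
  (S=2,T=2): P(S|T) = (1/12)/(1/12) = 1;  -(1/12)·log₂(1) = 0.0000
H(S|T) = 0.0000 + 0.0000 + 0.0000
  = 0.0000 bits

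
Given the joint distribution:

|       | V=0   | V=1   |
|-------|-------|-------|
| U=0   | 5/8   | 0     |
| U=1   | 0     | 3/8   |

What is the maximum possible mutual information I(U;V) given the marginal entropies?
The upper bound on mutual information is I(U;V) ≤ min(H(U), H(V)).

Marginal P(U) (row sums):
  P(U=0) = 5/8 + 0 = 5/8
  P(U=1) = 0 + 3/8 = 3/8
Marginal P(V) (column sums):
  P(V=0) = 5/8 + 0 = 5/8
  P(V=1) = 0 + 3/8 = 3/8

H(U) = -[(5/8)·log₂(5/8) + (3/8)·log₂(3/8)]
  = 0.4238 + 0.5306
  = 0.9544 bits
H(V) = -[(5/8)·log₂(5/8) + (3/8)·log₂(3/8)]
  = 0.4238 + 0.5306
  = 0.9544 bits

Maximum possible I(U;V) = min(0.9544, 0.9544) = 0.9544 bits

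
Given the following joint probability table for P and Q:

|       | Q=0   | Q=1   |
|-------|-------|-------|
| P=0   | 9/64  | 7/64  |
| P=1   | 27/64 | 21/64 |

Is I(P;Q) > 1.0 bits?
Marginal P(P) (row sums):
  P(P=0) = 9/64 + 7/64 = 1/4
  P(P=1) = 27/64 + 21/64 = 3/4
Marginal P(Q) (column sums):
  P(Q=0) = 9/64 + 27/64 = 9/16
  P(Q=1) = 7/64 + 21/64 = 7/16

H(P) = -[(1/4)·log₂(1/4) + (3/4)·log₂(3/4)]
  = 0.5000 + 0.3113
  = 0.8113 bits
H(Q) = -[(9/16)·log₂(9/16) + (7/16)·log₂(7/16)]
  = 0.4669 + 0.5218
  = 0.9887 bits
H(P,Q) = -[(9/64)·log₂(9/64) + (7/64)·log₂(7/64) + (27/64)·log₂(27/64) + (21/64)·log₂(21/64)]
  = 0.3980 + 0.3492 + 0.5253 + 0.5275
  = 1.8000 bits

I(P;Q) = H(P) + H(Q) - H(P,Q)
  = 0.8113 + 0.9887 - 1.8000
  = 0.0000 bits

No. I(P;Q) = 0.0000 bits, which is ≤ 1.0 bits.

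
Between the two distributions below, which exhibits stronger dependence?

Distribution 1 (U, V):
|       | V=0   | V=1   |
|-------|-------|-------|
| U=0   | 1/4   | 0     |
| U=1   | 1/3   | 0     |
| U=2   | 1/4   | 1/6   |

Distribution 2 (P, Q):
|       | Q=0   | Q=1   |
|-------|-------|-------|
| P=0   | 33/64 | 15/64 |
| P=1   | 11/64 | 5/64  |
Distribution 1 (U, V):
Marginal P(U) (row sums):
  P(U=0) = 1/4 + 0 = 1/4
  P(U=1) = 1/3 + 0 = 1/3
  P(U=2) = 1/4 + 1/6 = 5/12
Marginal P(V) (column sums):
  P(V=0) = 1/4 + 1/3 + 1/4 = 5/6
  P(V=1) = 0 + 0 + 1/6 = 1/6

H(U) = -[(1/4)·log₂(1/4) + (1/3)·log₂(1/3) + (5/12)·log₂(5/12)]
  = 0.5000 + 0.5283 + 0.5263
  = 1.5546 bits
H(V) = -[(5/6)·log₂(5/6) + (1/6)·log₂(1/6)]
  = 0.2192 + 0.4308
  = 0.6500 bits
H(U,V) = -[(1/4)·log₂(1/4) + (1/3)·log₂(1/3) + (1/4)·log₂(1/4) + (1/6)·log₂(1/6)]
  = 0.5000 + 0.5283 + 0.5000 + 0.4308
  = 1.9591 bits

I(U;V) = H(U) + H(V) - H(U,V)
  = 1.5546 + 0.6500 - 1.9591
  = 0.2455 bits

Distribution 2 (P, Q):
Marginal P(P) (row sums):
  P(P=0) = 33/64 + 15/64 = 3/4
  P(P=1) = 11/64 + 5/64 = 1/4
Marginal P(Q) (column sums):
  P(Q=0) = 33/64 + 11/64 = 11/16
  P(Q=1) = 15/64 + 5/64 = 5/16

H(P) = -[(3/4)·log₂(3/4) + (1/4)·log₂(1/4)]
  = 0.3113 + 0.5000
  = 0.8113 bits
H(Q) = -[(11/16)·log₂(11/16) + (5/16)·log₂(5/16)]
  = 0.3716 + 0.5244
  = 0.8960 bits
H(P,Q) = -[(33/64)·log₂(33/64) + (15/64)·log₂(15/64) + (11/64)·log₂(11/64) + (5/64)·log₂(5/64)]
  = 0.4927 + 0.4906 + 0.4367 + 0.2873
  = 1.7073 bits

I(P;Q) = H(P) + H(Q) - H(P,Q)
  = 0.8113 + 0.8960 - 1.7073
  = 0.0000 bits

I(U;V) = 0.2455 bits > I(P;Q) = 0.0000 bits, so (U, V) has the higher mutual information (stronger dependence).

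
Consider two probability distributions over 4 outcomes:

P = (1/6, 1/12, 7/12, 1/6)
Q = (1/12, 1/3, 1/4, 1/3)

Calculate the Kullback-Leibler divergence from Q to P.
D(P||Q) = Σ P(i) log₂(P(i)/Q(i))
  i=0: (1/6) × log₂((1/6)/(1/12)) = (1/6) × log₂(2) = 0.1667
  i=1: (1/12) × log₂((1/12)/(1/3)) = (1/12) × log₂(1/4) = -0.1667
  i=2: (7/12) × log₂((7/12)/(1/4)) = (7/12) × log₂(7/3) = 0.7131
  i=3: (1/6) × log₂((1/6)/(1/3)) = (1/6) × log₂(1/2) = -0.1667
D(P||Q) = 0.1667 - 0.1667 + 0.7131 - 0.1667
  = 0.5464 bits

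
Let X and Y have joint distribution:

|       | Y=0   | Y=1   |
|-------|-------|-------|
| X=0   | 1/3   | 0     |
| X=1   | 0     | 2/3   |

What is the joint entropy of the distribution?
H(X,Y) = -Σ P(X,Y) log₂ P(X,Y), summed over the non-zero cells:
H(X,Y) = -[(1/3)·log₂(1/3) + (2/3)·log₂(2/3)]
  = 0.5283 + 0.3900
  = 0.9183 bits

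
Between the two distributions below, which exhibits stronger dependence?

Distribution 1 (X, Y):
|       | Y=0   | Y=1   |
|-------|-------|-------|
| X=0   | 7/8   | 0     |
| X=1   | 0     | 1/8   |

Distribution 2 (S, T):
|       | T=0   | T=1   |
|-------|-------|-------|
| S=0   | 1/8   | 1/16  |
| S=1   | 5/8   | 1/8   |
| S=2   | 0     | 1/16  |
Distribution 1 (X, Y):
Marginal P(X) (row sums):
  P(X=0) = 7/8 + 0 = 7/8
  P(X=1) = 0 + 1/8 = 1/8
Marginal P(Y) (column sums):
  P(Y=0) = 7/8 + 0 = 7/8
  P(Y=1) = 0 + 1/8 = 1/8

H(X) = -[(7/8)·log₂(7/8) + (1/8)·log₂(1/8)]
  = 0.1686 + 0.3750
  = 0.5436 bits
H(Y) = -[(7/8)·log₂(7/8) + (1/8)·log₂(1/8)]
  = 0.1686 + 0.3750
  = 0.5436 bits
H(X,Y) = -[(7/8)·log₂(7/8) + (1/8)·log₂(1/8)]
  = 0.1686 + 0.3750
  = 0.5436 bits

I(X;Y) = H(X) + H(Y) - H(X,Y)
  = 0.5436 + 0.5436 - 0.5436
  = 0.5436 bits

Distribution 2 (S, T):
Marginal P(S) (row sums):
  P(S=0) = 1/8 + 1/16 = 3/16
  P(S=1) = 5/8 + 1/8 = 3/4
  P(S=2) = 0 + 1/16 = 1/16
Marginal P(T) (column sums):
  P(T=0) = 1/8 + 5/8 + 0 = 3/4
  P(T=1) = 1/16 + 1/8 + 1/16 = 1/4

H(S) = -[(3/16)·log₂(3/16) + (3/4)·log₂(3/4) + (1/16)·log₂(1/16)]
  = 0.4528 + 0.3113 + 0.2500
  = 1.0141 bits
H(T) = -[(3/4)·log₂(3/4) + (1/4)·log₂(1/4)]
  = 0.3113 + 0.5000
  = 0.8113 bits
H(S,T) = -[(1/8)·log₂(1/8) + (1/16)·log₂(1/16) + (5/8)·log₂(5/8) + (1/8)·log₂(1/8) + (1/16)·log₂(1/16)]
  = 0.3750 + 0.2500 + 0.4238 + 0.3750 + 0.2500
  = 1.6738 bits

I(S;T) = H(S) + H(T) - H(S,T)
  = 1.0141 + 0.8113 - 1.6738
  = 0.1516 bits

I(X;Y) = 0.5436 bits > I(S;T) = 0.1516 bits, so (X, Y) has the higher mutual information (stronger dependence).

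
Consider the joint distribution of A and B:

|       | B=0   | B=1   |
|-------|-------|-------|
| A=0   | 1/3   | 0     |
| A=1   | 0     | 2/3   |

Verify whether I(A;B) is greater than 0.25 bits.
Marginal P(A) (row sums):
  P(A=0) = 1/3 + 0 = 1/3
  P(A=1) = 0 + 2/3 = 2/3
Marginal P(B) (column sums):
  P(B=0) = 1/3 + 0 = 1/3
  P(B=1) = 0 + 2/3 = 2/3

H(A) = -[(1/3)·log₂(1/3) + (2/3)·log₂(2/3)]
  = 0.5283 + 0.3900
  = 0.9183 bits
H(B) = -[(1/3)·log₂(1/3) + (2/3)·log₂(2/3)]
  = 0.5283 + 0.3900
  = 0.9183 bits
H(A,B) = -[(1/3)·log₂(1/3) + (2/3)·log₂(2/3)]
  = 0.5283 + 0.3900
  = 0.9183 bits

I(A;B) = H(A) + H(B) - H(A,B)
  = 0.9183 + 0.9183 - 0.9183
  = 0.9183 bits

Yes. I(A;B) = 0.9183 bits, which is > 0.25 bits.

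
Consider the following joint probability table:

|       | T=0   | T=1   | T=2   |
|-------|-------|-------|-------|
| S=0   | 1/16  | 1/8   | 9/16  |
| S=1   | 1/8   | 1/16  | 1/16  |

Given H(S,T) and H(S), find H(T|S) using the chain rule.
From the chain rule: H(S,T) = H(S) + H(T|S)
Therefore: H(T|S) = H(S,T) - H(S)

H(S,T) = -[(1/16)·log₂(1/16) + (1/8)·log₂(1/8) + (9/16)·log₂(9/16) + (1/8)·log₂(1/8) + (1/16)·log₂(1/16) + (1/16)·log₂(1/16)]
  = 0.2500 + 0.3750 + 0.4669 + 0.3750 + 0.2500 + 0.2500
  = 1.9669 bits
Marginal P(S) (row sums):
  P(S=0) = 1/16 + 1/8 + 9/16 = 3/4
  P(S=1) = 1/8 + 1/16 + 1/16 = 1/4
H(S) = -[(3/4)·log₂(3/4) + (1/4)·log₂(1/4)]
  = 0.3113 + 0.5000
  = 0.8113 bits

H(T|S) = 1.9669 - 0.8113 = 1.1556 bits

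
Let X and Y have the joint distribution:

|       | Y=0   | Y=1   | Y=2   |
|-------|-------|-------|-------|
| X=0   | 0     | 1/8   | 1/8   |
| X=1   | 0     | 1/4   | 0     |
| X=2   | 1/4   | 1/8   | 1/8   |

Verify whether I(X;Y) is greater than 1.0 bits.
Marginal P(X) (row sums):
  P(X=0) = 0 + 1/8 + 1/8 = 1/4
  P(X=1) = 0 + 1/4 + 0 = 1/4
  P(X=2) = 1/4 + 1/8 + 1/8 = 1/2
Marginal P(Y) (column sums):
  P(Y=0) = 0 + 0 + 1/4 = 1/4
  P(Y=1) = 1/8 + 1/4 + 1/8 = 1/2
  P(Y=2) = 1/8 + 0 + 1/8 = 1/4

H(X) = -[(1/4)·log₂(1/4) + (1/4)·log₂(1/4) + (1/2)·log₂(1/2)]
  = 0.5000 + 0.5000 + 0.5000
  = 1.5000 bits
H(Y) = -[(1/4)·log₂(1/4) + (1/2)·log₂(1/2) + (1/4)·log₂(1/4)]
  = 0.5000 + 0.5000 + 0.5000
  = 1.5000 bits
H(X,Y) = -[(1/8)·log₂(1/8) + (1/8)·log₂(1/8) + (1/4)·log₂(1/4) + (1/4)·log₂(1/4) + (1/8)·log₂(1/8) + (1/8)·log₂(1/8)]
  = 0.3750 + 0.3750 + 0.5000 + 0.5000 + 0.3750 + 0.3750
  = 2.5000 bits

I(X;Y) = H(X) + H(Y) - H(X,Y)
  = 1.5000 + 1.5000 - 2.5000
  = 0.5000 bits

No. I(X;Y) = 0.5000 bits, which is ≤ 1.0 bits.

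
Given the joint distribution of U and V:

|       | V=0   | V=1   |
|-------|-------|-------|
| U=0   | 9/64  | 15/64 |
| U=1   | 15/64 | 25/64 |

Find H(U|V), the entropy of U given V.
Marginal P(V) (column sums):
  P(V=0) = 9/64 + 15/64 = 3/8
  P(V=1) = 15/64 + 25/64 = 5/8

H(U|V) = -Σ P(U,V)·log₂ P(U|V), where P(U|V) = P(U,V) / P(V)
  (U=0,V=0): P(U|V) = (9/64)/(3/8) = 3/8;  -(9/64)·log₂(3/8) = 0.1990
  (U=0,V=1): P(U|V) = (15/64)/(5/8) = 3/8;  -(15/64)·log₂(3/8) = 0.3316
  (U=1,V=0): P(U|V) = (15/64)/(3/8) = 5/8;  -(15/64)·log₂(5/8) = 0.1589
  (U=1,V=1): P(U|V) = (25/64)/(5/8) = 5/8;  -(25/64)·log₂(5/8) = 0.2649
H(U|V) = 0.1990 + 0.3316 + 0.1589 + 0.2649
  = 0.9544 bits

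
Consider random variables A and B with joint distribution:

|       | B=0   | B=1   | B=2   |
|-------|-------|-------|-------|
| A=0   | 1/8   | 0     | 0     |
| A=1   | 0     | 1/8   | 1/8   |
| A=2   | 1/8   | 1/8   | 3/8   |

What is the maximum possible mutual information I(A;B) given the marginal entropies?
The upper bound on mutual information is I(A;B) ≤ min(H(A), H(B)).

Marginal P(A) (row sums):
  P(A=0) = 1/8 + 0 + 0 = 1/8
  P(A=1) = 0 + 1/8 + 1/8 = 1/4
  P(A=2) = 1/8 + 1/8 + 3/8 = 5/8
Marginal P(B) (column sums):
  P(B=0) = 1/8 + 0 + 1/8 = 1/4
  P(B=1) = 0 + 1/8 + 1/8 = 1/4
  P(B=2) = 0 + 1/8 + 3/8 = 1/2

H(A) = -[(1/8)·log₂(1/8) + (1/4)·log₂(1/4) + (5/8)·log₂(5/8)]
  = 0.3750 + 0.5000 + 0.4238
  = 1.2988 bits
H(B) = -[(1/4)·log₂(1/4) + (1/4)·log₂(1/4) + (1/2)·log₂(1/2)]
  = 0.5000 + 0.5000 + 0.5000
  = 1.5000 bits

Maximum possible I(A;B) = min(1.2988, 1.5000) = 1.2988 bits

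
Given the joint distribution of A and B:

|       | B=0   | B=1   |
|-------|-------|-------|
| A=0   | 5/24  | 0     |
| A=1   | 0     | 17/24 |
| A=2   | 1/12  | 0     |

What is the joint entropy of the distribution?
H(A,B) = -Σ P(A,B) log₂ P(A,B), summed over the non-zero cells:
H(A,B) = -[(5/24)·log₂(5/24) + (17/24)·log₂(17/24) + (1/12)·log₂(1/12)]
  = 0.4715 + 0.3524 + 0.2987
  = 1.1226 bits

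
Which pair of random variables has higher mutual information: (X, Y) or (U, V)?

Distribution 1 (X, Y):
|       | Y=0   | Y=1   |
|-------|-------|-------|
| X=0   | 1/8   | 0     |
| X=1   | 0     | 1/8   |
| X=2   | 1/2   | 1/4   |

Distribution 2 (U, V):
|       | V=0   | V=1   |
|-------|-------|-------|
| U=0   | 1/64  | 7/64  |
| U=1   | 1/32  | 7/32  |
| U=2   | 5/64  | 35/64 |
Distribution 1 (X, Y):
Marginal P(X) (row sums):
  P(X=0) = 1/8 + 0 = 1/8
  P(X=1) = 0 + 1/8 = 1/8
  P(X=2) = 1/2 + 1/4 = 3/4
Marginal P(Y) (column sums):
  P(Y=0) = 1/8 + 0 + 1/2 = 5/8
  P(Y=1) = 0 + 1/8 + 1/4 = 3/8

H(X) = -[(1/8)·log₂(1/8) + (1/8)·log₂(1/8) + (3/4)·log₂(3/4)]
  = 0.3750 + 0.3750 + 0.3113
  = 1.0613 bits
H(Y) = -[(5/8)·log₂(5/8) + (3/8)·log₂(3/8)]
  = 0.4238 + 0.5306
  = 0.9544 bits
H(X,Y) = -[(1/8)·log₂(1/8) + (1/8)·log₂(1/8) + (1/2)·log₂(1/2) + (1/4)·log₂(1/4)]
  = 0.3750 + 0.3750 + 0.5000 + 0.5000
  = 1.7500 bits

I(X;Y) = H(X) + H(Y) - H(X,Y)
  = 1.0613 + 0.9544 - 1.7500
  = 0.2657 bits

Distribution 2 (U, V):
Marginal P(U) (row sums):
  P(U=0) = 1/64 + 7/64 = 1/8
  P(U=1) = 1/32 + 7/32 = 1/4
  P(U=2) = 5/64 + 35/64 = 5/8
Marginal P(V) (column sums):
  P(V=0) = 1/64 + 1/32 + 5/64 = 1/8
  P(V=1) = 7/64 + 7/32 + 35/64 = 7/8

H(U) = -[(1/8)·log₂(1/8) + (1/4)·log₂(1/4) + (5/8)·log₂(5/8)]
  = 0.3750 + 0.5000 + 0.4238
  = 1.2988 bits
H(V) = -[(1/8)·log₂(1/8) + (7/8)·log₂(7/8)]
  = 0.3750 + 0.1686
  = 0.5436 bits
H(U,V) = -[(1/64)·log₂(1/64) + (7/64)·log₂(7/64) + (1/32)·log₂(1/32) + (7/32)·log₂(7/32) + (5/64)·log₂(5/64) + (35/64)·log₂(35/64)]
  = 0.0938 + 0.3492 + 0.1563 + 0.4796 + 0.2873 + 0.4762
  = 1.8424 bits

I(U;V) = H(U) + H(V) - H(U,V)
  = 1.2988 + 0.5436 - 1.8424
  = 0.0000 bits

I(X;Y) = 0.2657 bits > I(U;V) = 0.0000 bits, so (X, Y) has the higher mutual information (stronger dependence).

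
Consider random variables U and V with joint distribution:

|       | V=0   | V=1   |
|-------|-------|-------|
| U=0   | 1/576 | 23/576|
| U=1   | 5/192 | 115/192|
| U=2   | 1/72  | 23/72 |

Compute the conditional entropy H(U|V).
Marginal P(V) (column sums):
  P(V=0) = 1/576 + 5/192 + 1/72 = 1/24
  P(V=1) = 23/576 + 115/192 + 23/72 = 23/24

H(U|V) = -Σ P(U,V)·log₂ P(U|V), where P(U|V) = P(U,V) / P(V)
  (U=0,V=0): P(U|V) = (1/576)/(1/24) = 1/24;  -(1/576)·log₂(1/24) = 0.0080
  (U=0,V=1): P(U|V) = (23/576)/(23/24) = 1/24;  -(23/576)·log₂(1/24) = 0.1831
  (U=1,V=0): P(U|V) = (5/192)/(1/24) = 5/8;  -(5/192)·log₂(5/8) = 0.0177
  (U=1,V=1): P(U|V) = (115/192)/(23/24) = 5/8;  -(115/192)·log₂(5/8) = 0.4061
  (U=2,V=0): P(U|V) = (1/72)/(1/24) = 1/3;  -(1/72)·log₂(1/3) = 0.0220
  (U=2,V=1): P(U|V) = (23/72)/(23/24) = 1/3;  -(23/72)·log₂(1/3) = 0.5063
H(U|V) = 0.0080 + 0.1831 + 0.0177 + 0.4061 + 0.0220 + 0.5063
  = 1.1432 bits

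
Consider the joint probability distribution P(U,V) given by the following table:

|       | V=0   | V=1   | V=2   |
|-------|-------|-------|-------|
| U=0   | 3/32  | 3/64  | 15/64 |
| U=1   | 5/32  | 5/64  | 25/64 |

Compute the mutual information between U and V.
Marginal P(U) (row sums):
  P(U=0) = 3/32 + 3/64 + 15/64 = 3/8
  P(U=1) = 5/32 + 5/64 + 25/64 = 5/8
Marginal P(V) (column sums):
  P(V=0) = 3/32 + 5/32 = 1/4
  P(V=1) = 3/64 + 5/64 = 1/8
  P(V=2) = 15/64 + 25/64 = 5/8

H(U) = -[(3/8)·log₂(3/8) + (5/8)·log₂(5/8)]
  = 0.5306 + 0.4238
  = 0.9544 bits
H(V) = -[(1/4)·log₂(1/4) + (1/8)·log₂(1/8) + (5/8)·log₂(5/8)]
  = 0.5000 + 0.3750 + 0.4238
  = 1.2988 bits
H(U,V) = -[(3/32)·log₂(3/32) + (3/64)·log₂(3/64) + (15/64)·log₂(15/64) + (5/32)·log₂(5/32) + (5/64)·log₂(5/64) + (25/64)·log₂(25/64)]
  = 0.3202 + 0.2070 + 0.4906 + 0.4184 + 0.2873 + 0.5297
  = 2.2532 bits

I(U;V) = H(U) + H(V) - H(U,V)
  = 0.9544 + 1.2988 - 2.2532
  = 0.0000 bits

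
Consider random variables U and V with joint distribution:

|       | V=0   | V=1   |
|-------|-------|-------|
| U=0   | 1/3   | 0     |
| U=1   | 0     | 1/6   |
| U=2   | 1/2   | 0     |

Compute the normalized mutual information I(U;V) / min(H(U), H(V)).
Marginal P(U) (row sums):
  P(U=0) = 1/3 + 0 = 1/3
  P(U=1) = 0 + 1/6 = 1/6
  P(U=2) = 1/2 + 0 = 1/2
Marginal P(V) (column sums):
  P(V=0) = 1/3 + 0 + 1/2 = 5/6
  P(V=1) = 0 + 1/6 + 0 = 1/6

H(U) = -[(1/3)·log₂(1/3) + (1/6)·log₂(1/6) + (1/2)·log₂(1/2)]
  = 0.5283 + 0.4308 + 0.5000
  = 1.4591 bits
H(V) = -[(5/6)·log₂(5/6) + (1/6)·log₂(1/6)]
  = 0.2192 + 0.4308
  = 0.6500 bits
H(U,V) = -[(1/3)·log₂(1/3) + (1/6)·log₂(1/6) + (1/2)·log₂(1/2)]
  = 0.5283 + 0.4308 + 0.5000
  = 1.4591 bits

I(U;V) = H(U) + H(V) - H(U,V)
  = 1.4591 + 0.6500 - 1.4591
  = 0.6500 bits

min(H(U), H(V)) = min(1.4591, 0.6500) = 0.6500 bits
Normalized MI = 0.6500 / 0.6500 = 1.0000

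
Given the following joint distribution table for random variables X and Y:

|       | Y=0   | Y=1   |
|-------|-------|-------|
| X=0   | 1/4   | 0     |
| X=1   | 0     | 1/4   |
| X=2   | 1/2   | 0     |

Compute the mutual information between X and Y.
Marginal P(X) (row sums):
  P(X=0) = 1/4 + 0 = 1/4
  P(X=1) = 0 + 1/4 = 1/4
  P(X=2) = 1/2 + 0 = 1/2
Marginal P(Y) (column sums):
  P(Y=0) = 1/4 + 0 + 1/2 = 3/4
  P(Y=1) = 0 + 1/4 + 0 = 1/4

H(X) = -[(1/4)·log₂(1/4) + (1/4)·log₂(1/4) + (1/2)·log₂(1/2)]
  = 0.5000 + 0.5000 + 0.5000
  = 1.5000 bits
H(Y) = -[(3/4)·log₂(3/4) + (1/4)·log₂(1/4)]
  = 0.3113 + 0.5000
  = 0.8113 bits
H(X,Y) = -[(1/4)·log₂(1/4) + (1/4)·log₂(1/4) + (1/2)·log₂(1/2)]
  = 0.5000 + 0.5000 + 0.5000
  = 1.5000 bits

I(X;Y) = H(X) + H(Y) - H(X,Y)
  = 1.5000 + 0.8113 - 1.5000
  = 0.8113 bits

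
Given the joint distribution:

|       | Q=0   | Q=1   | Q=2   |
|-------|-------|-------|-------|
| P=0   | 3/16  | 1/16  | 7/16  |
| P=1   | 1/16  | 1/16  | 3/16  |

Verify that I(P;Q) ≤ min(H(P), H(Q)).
Marginal P(P) (row sums):
  P(P=0) = 3/16 + 1/16 + 7/16 = 11/16
  P(P=1) = 1/16 + 1/16 + 3/16 = 5/16
Marginal P(Q) (column sums):
  P(Q=0) = 3/16 + 1/16 = 1/4
  P(Q=1) = 1/16 + 1/16 = 1/8
  P(Q=2) = 7/16 + 3/16 = 5/8

H(P) = -[(11/16)·log₂(11/16) + (5/16)·log₂(5/16)]
  = 0.3716 + 0.5244
  = 0.8960 bits
H(Q) = -[(1/4)·log₂(1/4) + (1/8)·log₂(1/8) + (5/8)·log₂(5/8)]
  = 0.5000 + 0.3750 + 0.4238
  = 1.2988 bits
H(P,Q) = -[(3/16)·log₂(3/16) + (1/16)·log₂(1/16) + (7/16)·log₂(7/16) + (1/16)·log₂(1/16) + (1/16)·log₂(1/16) + (3/16)·log₂(3/16)]
  = 0.4528 + 0.2500 + 0.5218 + 0.2500 + 0.2500 + 0.4528
  = 2.1774 bits

I(P;Q) = H(P) + H(Q) - H(P,Q)
  = 0.8960 + 1.2988 - 2.1774
  = 0.0174 bits

min(H(P), H(Q)) = min(0.8960, 1.2988) = 0.8960 bits
Since 0.0174 ≤ 0.8960, the bound is satisfied ✓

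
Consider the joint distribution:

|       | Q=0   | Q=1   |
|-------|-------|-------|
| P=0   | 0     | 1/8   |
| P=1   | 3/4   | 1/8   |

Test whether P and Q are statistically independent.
Marginal P(P) (row sums):
  P(P=0) = 0 + 1/8 = 1/8
  P(P=1) = 3/4 + 1/8 = 7/8
Marginal P(Q) (column sums):
  P(Q=0) = 0 + 3/4 = 3/4
  P(Q=1) = 1/8 + 1/8 = 1/4

P and Q are independent iff P(P=i,Q=j) = P(P=i)·P(Q=j) for every cell.
  P(P=0)·P(Q=0) = 1/8 × 3/4 = 3/32, but P(P=0,Q=0) = 0 ✗

No, P and Q are not independent. Quantitatively, I(P;Q) > 0:

H(P) = -[(1/8)·log₂(1/8) + (7/8)·log₂(7/8)]
  = 0.3750 + 0.1686
  = 0.5436 bits
H(Q) = -[(3/4)·log₂(3/4) + (1/4)·log₂(1/4)]
  = 0.3113 + 0.5000
  = 0.8113 bits
H(P,Q) = -[(1/8)·log₂(1/8) + (3/4)·log₂(3/4) + (1/8)·log₂(1/8)]
  = 0.3750 + 0.3113 + 0.3750
  = 1.0613 bits
I(P;Q) = H(P) + H(Q) - H(P,Q) = 0.5436 + 0.8113 - 1.0613 = 0.2936 bits > 0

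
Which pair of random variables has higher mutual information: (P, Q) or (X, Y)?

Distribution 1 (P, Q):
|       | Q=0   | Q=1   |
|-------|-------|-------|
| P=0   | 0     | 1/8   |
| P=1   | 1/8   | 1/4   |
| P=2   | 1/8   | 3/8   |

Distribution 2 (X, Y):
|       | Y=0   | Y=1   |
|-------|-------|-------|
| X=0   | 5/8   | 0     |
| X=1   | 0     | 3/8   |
Distribution 1 (P, Q):
Marginal P(P) (row sums):
  P(P=0) = 0 + 1/8 = 1/8
  P(P=1) = 1/8 + 1/4 = 3/8
  P(P=2) = 1/8 + 3/8 = 1/2
Marginal P(Q) (column sums):
  P(Q=0) = 0 + 1/8 + 1/8 = 1/4
  P(Q=1) = 1/8 + 1/4 + 3/8 = 3/4

H(P) = -[(1/8)·log₂(1/8) + (3/8)·log₂(3/8) + (1/2)·log₂(1/2)]
  = 0.3750 + 0.5306 + 0.5000
  = 1.4056 bits
H(Q) = -[(1/4)·log₂(1/4) + (3/4)·log₂(3/4)]
  = 0.5000 + 0.3113
  = 0.8113 bits
H(P,Q) = -[(1/8)·log₂(1/8) + (1/8)·log₂(1/8) + (1/4)·log₂(1/4) + (1/8)·log₂(1/8) + (3/8)·log₂(3/8)]
  = 0.3750 + 0.3750 + 0.5000 + 0.3750 + 0.5306
  = 2.1556 bits

I(P;Q) = H(P) + H(Q) - H(P,Q)
  = 1.4056 + 0.8113 - 2.1556
  = 0.0613 bits

Distribution 2 (X, Y):
Marginal P(X) (row sums):
  P(X=0) = 5/8 + 0 = 5/8
  P(X=1) = 0 + 3/8 = 3/8
Marginal P(Y) (column sums):
  P(Y=0) = 5/8 + 0 = 5/8
  P(Y=1) = 0 + 3/8 = 3/8

H(X) = -[(5/8)·log₂(5/8) + (3/8)·log₂(3/8)]
  = 0.4238 + 0.5306
  = 0.9544 bits
H(Y) = -[(5/8)·log₂(5/8) + (3/8)·log₂(3/8)]
  = 0.4238 + 0.5306
  = 0.9544 bits
H(X,Y) = -[(5/8)·log₂(5/8) + (3/8)·log₂(3/8)]
  = 0.4238 + 0.5306
  = 0.9544 bits

I(X;Y) = H(X) + H(Y) - H(X,Y)
  = 0.9544 + 0.9544 - 0.9544
  = 0.9544 bits

I(X;Y) = 0.9544 bits > I(P;Q) = 0.0613 bits, so (X, Y) has the higher mutual information (stronger dependence).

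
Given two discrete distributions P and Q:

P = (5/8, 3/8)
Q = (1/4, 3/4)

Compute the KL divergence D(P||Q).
D(P||Q) = Σ P(i) log₂(P(i)/Q(i))
  i=0: (5/8) × log₂((5/8)/(1/4)) = (5/8) × log₂(5/2) = 0.8262
  i=1: (3/8) × log₂((3/8)/(3/4)) = (3/8) × log₂(1/2) = -0.3750
D(P||Q) = 0.8262 - 0.3750
  = 0.4512 bits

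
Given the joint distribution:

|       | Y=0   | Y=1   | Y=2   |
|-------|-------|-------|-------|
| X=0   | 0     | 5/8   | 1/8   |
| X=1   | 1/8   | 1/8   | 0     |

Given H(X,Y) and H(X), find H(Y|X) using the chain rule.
From the chain rule: H(X,Y) = H(X) + H(Y|X)
Therefore: H(Y|X) = H(X,Y) - H(X)

H(X,Y) = -[(5/8)·log₂(5/8) + (1/8)·log₂(1/8) + (1/8)·log₂(1/8) + (1/8)·log₂(1/8)]
  = 0.4238 + 0.3750 + 0.3750 + 0.3750
  = 1.5488 bits
Marginal P(X) (row sums):
  P(X=0) = 0 + 5/8 + 1/8 = 3/4
  P(X=1) = 1/8 + 1/8 + 0 = 1/4
H(X) = -[(3/4)·log₂(3/4) + (1/4)·log₂(1/4)]
  = 0.3113 + 0.5000
  = 0.8113 bits

H(Y|X) = 1.5488 - 0.8113 = 0.7375 bits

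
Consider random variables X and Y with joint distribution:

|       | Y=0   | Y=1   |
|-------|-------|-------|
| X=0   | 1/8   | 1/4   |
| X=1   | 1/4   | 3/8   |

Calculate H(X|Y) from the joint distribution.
Marginal P(Y) (column sums):
  P(Y=0) = 1/8 + 1/4 = 3/8
  P(Y=1) = 1/4 + 3/8 = 5/8

H(X|Y) = -Σ P(X,Y)·log₂ P(X|Y), where P(X|Y) = P(X,Y) / P(Y)
  (X=0,Y=0): P(X|Y) = (1/8)/(3/8) = 1/3;  -(1/8)·log₂(1/3) = 0.1981
  (X=0,Y=1): P(X|Y) = (1/4)/(5/8) = 2/5;  -(1/4)·log₂(2/5) = 0.3305
  (X=1,Y=0): P(X|Y) = (1/4)/(3/8) = 2/3;  -(1/4)·log₂(2/3) = 0.1462
  (X=1,Y=1): P(X|Y) = (3/8)/(5/8) = 3/5;  -(3/8)·log₂(3/5) = 0.2764
H(X|Y) = 0.1981 + 0.3305 + 0.1462 + 0.2764
  = 0.9512 bits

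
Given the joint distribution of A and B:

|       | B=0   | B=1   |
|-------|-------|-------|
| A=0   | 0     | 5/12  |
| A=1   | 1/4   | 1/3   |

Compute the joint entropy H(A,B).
H(A,B) = -Σ P(A,B) log₂ P(A,B), summed over the non-zero cells:
H(A,B) = -[(5/12)·log₂(5/12) + (1/4)·log₂(1/4) + (1/3)·log₂(1/3)]
  = 0.5263 + 0.5000 + 0.5283
  = 1.5546 bits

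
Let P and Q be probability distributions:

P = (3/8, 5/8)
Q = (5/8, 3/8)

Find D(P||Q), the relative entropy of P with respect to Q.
D(P||Q) = Σ P(i) log₂(P(i)/Q(i))
  i=0: (3/8) × log₂((3/8)/(5/8)) = (3/8) × log₂(3/5) = -0.2764
  i=1: (5/8) × log₂((5/8)/(3/8)) = (5/8) × log₂(5/3) = 0.4606
D(P||Q) = -0.2764 + 0.4606
  = 0.1842 bits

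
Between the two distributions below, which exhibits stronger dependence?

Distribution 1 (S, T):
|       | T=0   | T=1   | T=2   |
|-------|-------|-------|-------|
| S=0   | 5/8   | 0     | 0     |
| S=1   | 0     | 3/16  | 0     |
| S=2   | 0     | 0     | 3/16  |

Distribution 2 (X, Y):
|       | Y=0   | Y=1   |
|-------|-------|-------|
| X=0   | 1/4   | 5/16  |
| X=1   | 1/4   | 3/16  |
Distribution 1 (S, T):
Marginal P(S) (row sums):
  P(S=0) = 5/8 + 0 + 0 = 5/8
  P(S=1) = 0 + 3/16 + 0 = 3/16
  P(S=2) = 0 + 0 + 3/16 = 3/16
Marginal P(T) (column sums):
  P(T=0) = 5/8 + 0 + 0 = 5/8
  P(T=1) = 0 + 3/16 + 0 = 3/16
  P(T=2) = 0 + 0 + 3/16 = 3/16

H(S) = -[(5/8)·log₂(5/8) + (3/16)·log₂(3/16) + (3/16)·log₂(3/16)]
  = 0.4238 + 0.4528 + 0.4528
  = 1.3294 bits
H(T) = -[(5/8)·log₂(5/8) + (3/16)·log₂(3/16) + (3/16)·log₂(3/16)]
  = 0.4238 + 0.4528 + 0.4528
  = 1.3294 bits
H(S,T) = -[(5/8)·log₂(5/8) + (3/16)·log₂(3/16) + (3/16)·log₂(3/16)]
  = 0.4238 + 0.4528 + 0.4528
  = 1.3294 bits

I(S;T) = H(S) + H(T) - H(S,T)
  = 1.3294 + 1.3294 - 1.3294
  = 1.3294 bits

Distribution 2 (X, Y):
Marginal P(X) (row sums):
  P(X=0) = 1/4 + 5/16 = 9/16
  P(X=1) = 1/4 + 3/16 = 7/16
Marginal P(Y) (column sums):
  P(Y=0) = 1/4 + 1/4 = 1/2
  P(Y=1) = 5/16 + 3/16 = 1/2

H(X) = -[(9/16)·log₂(9/16) + (7/16)·log₂(7/16)]
  = 0.4669 + 0.5218
  = 0.9887 bits
H(Y) = -[(1/2)·log₂(1/2) + (1/2)·log₂(1/2)]
  = 0.5000 + 0.5000
  = 1.0000 bits
H(X,Y) = -[(1/4)·log₂(1/4) + (5/16)·log₂(5/16) + (1/4)·log₂(1/4) + (3/16)·log₂(3/16)]
  = 0.5000 + 0.5244 + 0.5000 + 0.4528
  = 1.9772 bits

I(X;Y) = H(X) + H(Y) - H(X,Y)
  = 0.9887 + 1.0000 - 1.9772
  = 0.0115 bits

I(S;T) = 1.3294 bits > I(X;Y) = 0.0115 bits, so (S, T) has the higher mutual information (stronger dependence).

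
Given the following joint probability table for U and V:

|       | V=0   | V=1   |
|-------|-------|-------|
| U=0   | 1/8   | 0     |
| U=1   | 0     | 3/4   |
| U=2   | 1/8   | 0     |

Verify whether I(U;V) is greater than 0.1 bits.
Marginal P(U) (row sums):
  P(U=0) = 1/8 + 0 = 1/8
  P(U=1) = 0 + 3/4 = 3/4
  P(U=2) = 1/8 + 0 = 1/8
Marginal P(V) (column sums):
  P(V=0) = 1/8 + 0 + 1/8 = 1/4
  P(V=1) = 0 + 3/4 + 0 = 3/4

H(U) = -[(1/8)·log₂(1/8) + (3/4)·log₂(3/4) + (1/8)·log₂(1/8)]
  = 0.3750 + 0.3113 + 0.3750
  = 1.0613 bits
H(V) = -[(1/4)·log₂(1/4) + (3/4)·log₂(3/4)]
  = 0.5000 + 0.3113
  = 0.8113 bits
H(U,V) = -[(1/8)·log₂(1/8) + (3/4)·log₂(3/4) + (1/8)·log₂(1/8)]
  = 0.3750 + 0.3113 + 0.3750
  = 1.0613 bits

I(U;V) = H(U) + H(V) - H(U,V)
  = 1.0613 + 0.8113 - 1.0613
  = 0.8113 bits

Yes. I(U;V) = 0.8113 bits, which is > 0.1 bits.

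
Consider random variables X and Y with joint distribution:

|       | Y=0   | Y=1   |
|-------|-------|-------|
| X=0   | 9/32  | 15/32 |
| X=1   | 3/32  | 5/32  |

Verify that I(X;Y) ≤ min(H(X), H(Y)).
Marginal P(X) (row sums):
  P(X=0) = 9/32 + 15/32 = 3/4
  P(X=1) = 3/32 + 5/32 = 1/4
Marginal P(Y) (column sums):
  P(Y=0) = 9/32 + 3/32 = 3/8
  P(Y=1) = 15/32 + 5/32 = 5/8

H(X) = -[(3/4)·log₂(3/4) + (1/4)·log₂(1/4)]
  = 0.3113 + 0.5000
  = 0.8113 bits
H(Y) = -[(3/8)·log₂(3/8) + (5/8)·log₂(5/8)]
  = 0.5306 + 0.4238
  = 0.9544 bits
H(X,Y) = -[(9/32)·log₂(9/32) + (15/32)·log₂(15/32) + (3/32)·log₂(3/32) + (5/32)·log₂(5/32)]
  = 0.5147 + 0.5124 + 0.3202 + 0.4184
  = 1.7657 bits

I(X;Y) = H(X) + H(Y) - H(X,Y)
  = 0.8113 + 0.9544 - 1.7657
  = 0.0000 bits

min(H(X), H(Y)) = min(0.8113, 0.9544) = 0.8113 bits
Since 0.0000 ≤ 0.8113, the bound is satisfied ✓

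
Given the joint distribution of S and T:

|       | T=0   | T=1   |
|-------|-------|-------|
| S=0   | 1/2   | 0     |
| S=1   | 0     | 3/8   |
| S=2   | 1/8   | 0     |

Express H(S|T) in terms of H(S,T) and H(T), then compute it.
H(S|T) = H(S,T) - H(T)

Marginal P(T) (column sums):
  P(T=0) = 1/2 + 0 + 1/8 = 5/8
  P(T=1) = 0 + 3/8 + 0 = 3/8

H(S,T) = -[(1/2)·log₂(1/2) + (3/8)·log₂(3/8) + (1/8)·log₂(1/8)]
  = 0.5000 + 0.5306 + 0.3750
  = 1.4056 bits
H(T) = -[(5/8)·log₂(5/8) + (3/8)·log₂(3/8)]
  = 0.4238 + 0.5306
  = 0.9544 bits

H(S|T) = 1.4056 - 0.9544 = 0.4512 bits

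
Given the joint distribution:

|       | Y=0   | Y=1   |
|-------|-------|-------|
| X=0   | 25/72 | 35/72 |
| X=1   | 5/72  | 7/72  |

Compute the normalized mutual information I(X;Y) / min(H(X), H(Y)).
Marginal P(X) (row sums):
  P(X=0) = 25/72 + 35/72 = 5/6
  P(X=1) = 5/72 + 7/72 = 1/6
Marginal P(Y) (column sums):
  P(Y=0) = 25/72 + 5/72 = 5/12
  P(Y=1) = 35/72 + 7/72 = 7/12

H(X) = -[(5/6)·log₂(5/6) + (1/6)·log₂(1/6)]
  = 0.2192 + 0.4308
  = 0.6500 bits
H(Y) = -[(5/12)·log₂(5/12) + (7/12)·log₂(7/12)]
  = 0.5263 + 0.4536
  = 0.9799 bits
H(X,Y) = -[(25/72)·log₂(25/72) + (35/72)·log₂(35/72) + (5/72)·log₂(5/72) + (7/72)·log₂(7/72)]
  = 0.5299 + 0.5059 + 0.2672 + 0.3269
  = 1.6299 bits

I(X;Y) = H(X) + H(Y) - H(X,Y)
  = 0.6500 + 0.9799 - 1.6299
  = 0.0000 bits

min(H(X), H(Y)) = min(0.6500, 0.9799) = 0.6500 bits
Normalized MI = 0.0000 / 0.6500 = 0.0000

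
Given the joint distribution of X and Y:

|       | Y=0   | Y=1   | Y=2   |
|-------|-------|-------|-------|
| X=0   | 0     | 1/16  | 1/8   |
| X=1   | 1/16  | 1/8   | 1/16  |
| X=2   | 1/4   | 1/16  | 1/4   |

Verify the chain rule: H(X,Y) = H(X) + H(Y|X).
Left side:
H(X,Y) = -[(1/16)·log₂(1/16) + (1/8)·log₂(1/8) + (1/16)·log₂(1/16) + (1/8)·log₂(1/8) + (1/16)·log₂(1/16) + (1/4)·log₂(1/4) + (1/16)·log₂(1/16) + (1/4)·log₂(1/4)]
  = 0.2500 + 0.3750 + 0.2500 + 0.3750 + 0.2500 + 0.5000 + 0.2500 + 0.5000
  = 2.7500 bits

Right side:
Marginal P(X) (row sums):
  P(X=0) = 0 + 1/16 + 1/8 = 3/16
  P(X=1) = 1/16 + 1/8 + 1/16 = 1/4
  P(X=2) = 1/4 + 1/16 + 1/4 = 9/16
H(X) = -[(3/16)·log₂(3/16) + (1/4)·log₂(1/4) + (9/16)·log₂(9/16)]
  = 0.4528 + 0.5000 + 0.4669
  = 1.4197 bits
H(Y|X) = -Σ P(X,Y)·log₂ P(Y|X), where P(Y|X) = P(X,Y) / P(X)
  (cells with P(X,Y) = 0 contribute 0)
  (X=0,Y=1): P(Y|X) = (1/16)/(3/16) = 1/3;  -(1/16)·log₂(1/3) = 0.0991
  (X=0,Y=2): P(Y|X) = (1/8)/(3/16) = 2/3;  -(1/8)·log₂(2/3) = 0.0731
  (X=1,Y=0): P(Y|X) = (1/16)/(1/4) = 1/4;  -(1/16)·log₂(1/4) = 0.1250
  (X=1,Y=1): P(Y|X) = (1/8)/(1/4) = 1/2;  -(1/8)·log₂(1/2) = 0.1250
  (X=1,Y=2): P(Y|X) = (1/16)/(1/4) = 1/4;  -(1/16)·log₂(1/4) = 0.1250
  (X=2,Y=0): P(Y|X) = (1/4)/(9/16) = 4/9;  -(1/4)·log₂(4/9) = 0.2925
  (X=2,Y=1): P(Y|X) = (1/16)/(9/16) = 1/9;  -(1/16)·log₂(1/9) = 0.1981
  (X=2,Y=2): P(Y|X) = (1/4)/(9/16) = 4/9;  -(1/4)·log₂(4/9) = 0.2925
H(Y|X) = 0.0991 + 0.0731 + 0.1250 + 0.1250 + 0.1250 + 0.2925 + 0.1981 + 0.2925
  = 1.3303 bits
H(X) + H(Y|X) = 1.4197 + 1.3303 = 2.7500 bits

Both sides equal 2.7500 bits, so the chain rule holds ✓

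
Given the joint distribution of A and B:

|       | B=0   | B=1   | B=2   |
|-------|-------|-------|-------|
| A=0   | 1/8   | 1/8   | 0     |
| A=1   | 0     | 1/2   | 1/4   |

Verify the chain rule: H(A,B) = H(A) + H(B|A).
Left side:
H(A,B) = -[(1/8)·log₂(1/8) + (1/8)·log₂(1/8) + (1/2)·log₂(1/2) + (1/4)·log₂(1/4)]
  = 0.3750 + 0.3750 + 0.5000 + 0.5000
  = 1.7500 bits

Right side:
Marginal P(A) (row sums):
  P(A=0) = 1/8 + 1/8 + 0 = 1/4
  P(A=1) = 0 + 1/2 + 1/4 = 3/4
H(A) = -[(1/4)·log₂(1/4) + (3/4)·log₂(3/4)]
  = 0.5000 + 0.3113
  = 0.8113 bits
H(B|A) = -Σ P(A,B)·log₂ P(B|A), where P(B|A) = P(A,B) / P(A)
  (cells with P(A,B) = 0 contribute 0)
  (A=0,B=0): P(B|A) = (1/8)/(1/4) = 1/2;  -(1/8)·log₂(1/2) = 0.1250
  (A=0,B=1): P(B|A) = (1/8)/(1/4) = 1/2;  -(1/8)·log₂(1/2) = 0.1250
  (A=1,B=1): P(B|A) = (1/2)/(3/4) = 2/3;  -(1/2)·log₂(2/3) = 0.2925
  (A=1,B=2): P(B|A) = (1/4)/(3/4) = 1/3;  -(1/4)·log₂(1/3) = 0.3962
H(B|A) = 0.1250 + 0.1250 + 0.2925 + 0.3962
  = 0.9387 bits
H(A) + H(B|A) = 0.8113 + 0.9387 = 1.7500 bits

Both sides equal 1.7500 bits, so the chain rule holds ✓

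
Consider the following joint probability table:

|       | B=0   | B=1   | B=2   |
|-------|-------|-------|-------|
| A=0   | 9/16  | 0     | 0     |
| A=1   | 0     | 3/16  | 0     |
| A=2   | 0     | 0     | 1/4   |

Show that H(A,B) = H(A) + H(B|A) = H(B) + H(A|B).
Marginal P(A) (row sums):
  P(A=0) = 9/16 + 0 + 0 = 9/16
  P(A=1) = 0 + 3/16 + 0 = 3/16
  P(A=2) = 0 + 0 + 1/4 = 1/4
Marginal P(B) (column sums):
  P(B=0) = 9/16 + 0 + 0 = 9/16
  P(B=1) = 0 + 3/16 + 0 = 3/16
  P(B=2) = 0 + 0 + 1/4 = 1/4

Decomposition 1: H(A) + H(B|A)
H(A) = -[(9/16)·log₂(9/16) + (3/16)·log₂(3/16) + (1/4)·log₂(1/4)]
  = 0.4669 + 0.4528 + 0.5000
  = 1.4197 bits
H(B|A) = -Σ P(A,B)·log₂ P(B|A), where P(B|A) = P(A,B) / P(A)
  (cells with P(A,B) = 0 contribute 0)
  (A=0,B=0): P(B|A) = (9/16)/(9/16) = 1;  -(9/16)·log₂(1) = 0.0000
  (A=1,B=1): P(B|A) = (3/16)/(3/16) = 1;  -(3/16)·log₂(1) = 0.0000
  (A=2,B=2): P(B|A) = (1/4)/(1/4) = 1;  -(1/4)·log₂(1) = 0.0000
H(B|A) = 0.0000 + 0.0000 + 0.0000
  = 0.0000 bits
H(A) + H(B|A) = 1.4197 + 0.0000 = 1.4197 bits

Decomposition 2: H(B) + H(A|B)
H(B) = -[(9/16)·log₂(9/16) + (3/16)·log₂(3/16) + (1/4)·log₂(1/4)]
  = 0.4669 + 0.4528 + 0.5000
  = 1.4197 bits
H(A|B) = -Σ P(A,B)·log₂ P(A|B), where P(A|B) = P(A,B) / P(B)
  (cells with P(A,B) = 0 contribute 0)
  (A=0,B=0): P(A|B) = (9/16)/(9/16) = 1;  -(9/16)·log₂(1) = 0.0000
  (A=1,B=1): P(A|B) = (3/16)/(3/16) = 1;  -(3/16)·log₂(1) = 0.0000
  (A=2,B=2): P(A|B) = (1/4)/(1/4) = 1;  -(1/4)·log₂(1) = 0.0000
H(A|B) = 0.0000 + 0.0000 + 0.0000
  = 0.0000 bits
H(B) + H(A|B) = 1.4197 + 0.0000 = 1.4197 bits

Direct computation of the joint entropy:
H(A,B) = -[(9/16)·log₂(9/16) + (3/16)·log₂(3/16) + (1/4)·log₂(1/4)]
  = 0.4669 + 0.4528 + 0.5000
  = 1.4197 bits

All three agree: H(A,B) = 1.4197 bits ✓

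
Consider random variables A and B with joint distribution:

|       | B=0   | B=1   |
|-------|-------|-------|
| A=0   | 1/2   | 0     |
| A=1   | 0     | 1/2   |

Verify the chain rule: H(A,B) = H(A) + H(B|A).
Left side:
H(A,B) = -[(1/2)·log₂(1/2) + (1/2)·log₂(1/2)]
  = 0.5000 + 0.5000
  = 1.0000 bits

Right side:
Marginal P(A) (row sums):
  P(A=0) = 1/2 + 0 = 1/2
  P(A=1) = 0 + 1/2 = 1/2
H(A) = -[(1/2)·log₂(1/2) + (1/2)·log₂(1/2)]
  = 0.5000 + 0.5000
  = 1.0000 bits
H(B|A) = -Σ P(A,B)·log₂ P(B|A), where P(B|A) = P(A,B) / P(A)
  (cells with P(A,B) = 0 contribute 0)
  (A=0,B=0): P(B|A) = (1/2)/(1/2) = 1;  -(1/2)·log₂(1) = 0.0000
  (A=1,B=1): P(B|A) = (1/2)/(1/2) = 1;  -(1/2)·log₂(1) = 0.0000
H(B|A) = 0.0000 + 0.0000
  = 0.0000 bits
H(A) + H(B|A) = 1.0000 + 0.0000 = 1.0000 bits

Both sides equal 1.0000 bits, so the chain rule holds ✓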